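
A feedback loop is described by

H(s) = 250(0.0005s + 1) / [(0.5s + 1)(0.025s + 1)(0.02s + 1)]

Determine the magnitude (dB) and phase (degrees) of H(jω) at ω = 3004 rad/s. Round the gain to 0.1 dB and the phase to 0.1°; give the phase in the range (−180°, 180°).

-83.5 dB, 148.1°

At ω = 3004 rad/s:
zero (1 + j3004·0.0005) = 1 + j1.502 → |·| ≈ 1.8044, ∠ ≈ 56.35°
pole (1 + j3004·0.5) = 1 + j1502 → |·| ≈ 1502, ∠ ≈ 89.96°
pole (1 + j3004·0.025) = 1 + j75.1 → |·| ≈ 75.107, ∠ ≈ 89.24°
pole (1 + j3004·0.02) = 1 + j60.08 → |·| ≈ 60.088, ∠ ≈ 89.05°
|H| = 250 · 1.8044 / (1502 · 75.107 · 60.088) ≈ 6.6548e-05
Gain = 20 log₁₀(6.6548e-05) ≈ -83.54 dB
∠H = (56.35°) − (89.96° + 89.24° + 89.05°) = -211.90° ≡ 148.10° (principal value)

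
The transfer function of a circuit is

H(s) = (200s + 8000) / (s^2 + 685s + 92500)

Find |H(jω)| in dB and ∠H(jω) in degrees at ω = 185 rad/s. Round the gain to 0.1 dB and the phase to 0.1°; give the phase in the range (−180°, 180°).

Substitute s = j185:
Numerator: 200(j185) + 8000 = 8000 + j37000
Denominator: (j185)^2 + 685(j185) + 92500 = 58275 + j126725
|N| = √(8000² + 37000²) ≈ 37855, ∠N ≈ 77.80°
|D| = √(58275² + 126725²) ≈ 1.3948e+05, ∠D ≈ 65.30°
|H| = 37855 / 1.3948e+05 ≈ 0.2714
Gain = 20 log₁₀(0.2714) ≈ -11.33 dB
∠H = 77.80° − 65.30° = 12.50°

-11.3 dB, 12.5°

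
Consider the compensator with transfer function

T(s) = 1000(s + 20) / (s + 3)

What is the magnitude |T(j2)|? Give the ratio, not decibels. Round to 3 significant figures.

5.57e+03

At s = jω = j2:
zero (s+20): 20 + j2 → |·| = √(20²+2²) = √404 ≈ 20.1, ∠ = arctan(2/20) ≈ 5.71°
pole (s+3): 3 + j2 → |·| = √(3²+2²) = √13 ≈ 3.6056, ∠ = arctan(2/3) ≈ 33.69°
|T| = 1000 · 20.1 / 3.6056 ≈ 5574.7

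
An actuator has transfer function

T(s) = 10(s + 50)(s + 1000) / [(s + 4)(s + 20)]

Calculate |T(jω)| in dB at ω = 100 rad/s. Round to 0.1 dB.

At s = jω = j100:
zero (s+50): 50 + j100 → |·| = √(50²+100²) = √12500 ≈ 111.8, ∠ = arctan(100/50) ≈ 63.43°
zero (s+1000): 1000 + j100 → |·| = √(1000²+100²) = √1010000 ≈ 1005, ∠ = arctan(100/1000) ≈ 5.71°
pole (s+4): 4 + j100 → |·| = √(4²+100²) = √10016 ≈ 100.08, ∠ = arctan(100/4) ≈ 87.71°
pole (s+20): 20 + j100 → |·| = √(20²+100²) = √10400 ≈ 101.98, ∠ = arctan(100/20) ≈ 78.69°
|T| = 10 · 1.1236e+05 / 10206 ≈ 110.09
Gain = 20 log₁₀(110.09) ≈ 40.83 dB

40.8 dB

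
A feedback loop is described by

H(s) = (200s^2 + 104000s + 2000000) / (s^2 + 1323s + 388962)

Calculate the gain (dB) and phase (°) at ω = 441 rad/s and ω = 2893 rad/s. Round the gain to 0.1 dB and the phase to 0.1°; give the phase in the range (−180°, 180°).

ω = 441: 39.6 dB, 57.3°; ω = 2893: 45.7 dB, 15.4°

Substitute s = j441:
Numerator: 200(j441)^2 + 104000(j441) + 2000000 = -36896200 + j45864000
Denominator: (j441)^2 + 1323(j441) + 388962 = 194481 + j583443
|N| = √(36896200² + 45864000²) ≈ 5.8863e+07, ∠N ≈ 128.82°
|D| = √(194481² + 583443²) ≈ 6.15e+05, ∠D ≈ 71.57°
|H| = 5.8863e+07 / 6.15e+05 ≈ 95.712
Gain = 20 log₁₀(95.712) ≈ 39.62 dB
∠H = 128.82° − 71.57° = 57.25°

Substitute s = j2893:
Numerator: 200(j2893)^2 + 104000(j2893) + 2000000 = -1671889800 + j300872000
Denominator: (j2893)^2 + 1323(j2893) + 388962 = -7980487 + j3827439
|N| = √(1671889800² + 300872000²) ≈ 1.6987e+09, ∠N ≈ 169.80°
|D| = √(7980487² + 3827439²) ≈ 8.8508e+06, ∠D ≈ 154.38°
|H| = 1.6987e+09 / 8.8508e+06 ≈ 191.93
Gain = 20 log₁₀(191.93) ≈ 45.66 dB
∠H = 169.80° − 154.38° = 15.42°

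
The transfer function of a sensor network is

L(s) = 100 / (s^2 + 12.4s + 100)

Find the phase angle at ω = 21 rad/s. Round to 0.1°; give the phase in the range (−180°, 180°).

-142.6°

At s = jω = j21:
quadratic: (j21)² + 12.4·j21 + 100 = -341 + j260.4 → |·| ≈ 429.06, ∠ ≈ 142.63°
∠L = 0.00° − 142.63° = -142.63°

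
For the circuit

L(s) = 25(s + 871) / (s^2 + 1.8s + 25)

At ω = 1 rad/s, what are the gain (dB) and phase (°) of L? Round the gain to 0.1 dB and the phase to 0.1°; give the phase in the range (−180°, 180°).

59.1 dB, -4.2°

At s = jω = j1:
zero (s+871): 871 + j1 → |·| = √(871²+1²) = √758642 ≈ 871, ∠ = arctan(1/871) ≈ 0.07°
quadratic: (j1)² + 1.8·j1 + 25 = 24 + j1.8 → |·| ≈ 24.067, ∠ ≈ 4.29°
|L| = 25 · 871 / 24.067 ≈ 904.77
Gain = 20 log₁₀(904.77) ≈ 59.13 dB
∠L = 0.07° − 4.29° = -4.22°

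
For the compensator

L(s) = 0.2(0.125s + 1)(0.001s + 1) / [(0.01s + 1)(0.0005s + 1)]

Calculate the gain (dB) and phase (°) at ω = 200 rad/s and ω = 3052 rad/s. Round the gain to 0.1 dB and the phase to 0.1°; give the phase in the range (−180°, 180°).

ω = 200: 7.1 dB, 29.9°; ω = 3052: 12.9 dB, 16.8°

At ω = 200 rad/s:
zero (1 + j200·0.125) = 1 + j25 → |·| ≈ 25.02, ∠ ≈ 87.71°
zero (1 + j200·0.001) = 1 + j0.2 → |·| ≈ 1.0198, ∠ ≈ 11.31°
pole (1 + j200·0.01) = 1 + j2 → |·| ≈ 2.2361, ∠ ≈ 63.43°
pole (1 + j200·0.0005) = 1 + j0.1 → |·| ≈ 1.005, ∠ ≈ 5.71°
|L| = 0.2 · 25.02 · 1.0198 / (2.2361 · 1.005) ≈ 2.2708
Gain = 20 log₁₀(2.2708) ≈ 7.12 dB
∠L = (87.71° + 11.31°) − (63.43° + 5.71°) = 29.88°

At ω = 3052 rad/s:
zero (1 + j3052·0.125) = 1 + j381.5 → |·| ≈ 381.5, ∠ ≈ 89.85°
zero (1 + j3052·0.001) = 1 + j3.052 → |·| ≈ 3.2117, ∠ ≈ 71.86°
pole (1 + j3052·0.01) = 1 + j30.52 → |·| ≈ 30.536, ∠ ≈ 88.12°
pole (1 + j3052·0.0005) = 1 + j1.526 → |·| ≈ 1.8245, ∠ ≈ 56.76°
|L| = 0.2 · 381.5 · 3.2117 / (30.536 · 1.8245) ≈ 4.3985
Gain = 20 log₁₀(4.3985) ≈ 12.87 dB
∠L = (89.85° + 71.86°) − (88.12° + 56.76°) = 16.83°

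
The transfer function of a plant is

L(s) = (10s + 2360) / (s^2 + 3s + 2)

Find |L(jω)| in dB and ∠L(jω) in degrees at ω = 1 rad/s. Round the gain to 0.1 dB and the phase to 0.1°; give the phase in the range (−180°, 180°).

57.5 dB, -71.3°

Substitute s = j1:
Numerator: 10(j1) + 2360 = 2360 + j10
Denominator: (j1)^2 + 3(j1) + 2 = 1 + j3
|N| = √(2360² + 10²) ≈ 2360, ∠N ≈ 0.24°
|D| = √(1² + 3²) ≈ 3.1623, ∠D ≈ 71.57°
|L| = 2360 / 3.1623 ≈ 746.29
Gain = 20 log₁₀(746.29) ≈ 57.46 dB
∠L = 0.24° − 71.57° = -71.33°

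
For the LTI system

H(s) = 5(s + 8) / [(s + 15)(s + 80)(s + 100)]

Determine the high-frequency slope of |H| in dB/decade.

-40 dB/decade

Each pole contributes −20 dB/decade at high frequency; each zero contributes +20 dB/decade.
Net: 1 zero(s) − 3 pole(s) → -40 dB/decade.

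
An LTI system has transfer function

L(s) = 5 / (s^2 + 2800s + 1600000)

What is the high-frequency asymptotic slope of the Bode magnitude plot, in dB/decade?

Each pole contributes −20 dB/decade at high frequency; each zero contributes +20 dB/decade.
Net: 0 zero(s) − 2 pole(s) → -40 dB/decade.

-40 dB/decade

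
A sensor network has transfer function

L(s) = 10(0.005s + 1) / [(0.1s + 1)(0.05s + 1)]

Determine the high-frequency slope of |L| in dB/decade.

Each pole contributes −20 dB/decade at high frequency; each zero contributes +20 dB/decade.
Net: 1 zero(s) − 2 pole(s) → -20 dB/decade.

-20 dB/decade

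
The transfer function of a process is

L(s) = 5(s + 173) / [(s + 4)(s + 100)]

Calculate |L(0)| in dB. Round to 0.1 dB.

6.7 dB

L(0) = 5·173 / (4·100) = 2.1625
20 log₁₀(2.1625) ≈ 6.70 dB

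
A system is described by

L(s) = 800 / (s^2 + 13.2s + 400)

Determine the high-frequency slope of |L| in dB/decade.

-40 dB/decade

Each pole contributes −20 dB/decade at high frequency; each zero contributes +20 dB/decade.
Net: 0 zero(s) − 2 pole(s) → -40 dB/decade.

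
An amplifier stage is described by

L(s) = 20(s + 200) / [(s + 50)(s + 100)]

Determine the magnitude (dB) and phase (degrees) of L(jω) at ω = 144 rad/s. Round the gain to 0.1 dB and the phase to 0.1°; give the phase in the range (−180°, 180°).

At s = jω = j144:
zero (s+200): 200 + j144 → |·| = √(200²+144²) = √60736 ≈ 246.45, ∠ = arctan(144/200) ≈ 35.75°
pole (s+50): 50 + j144 → |·| = √(50²+144²) = √23236 ≈ 152.43, ∠ = arctan(144/50) ≈ 70.85°
pole (s+100): 100 + j144 → |·| = √(100²+144²) = √30736 ≈ 175.32, ∠ = arctan(144/100) ≈ 55.22°
|L| = 20 · 246.45 / 26724 ≈ 0.18444
Gain = 20 log₁₀(0.18444) ≈ -14.68 dB
∠L = 35.75° − 126.07° = -90.32°

-14.7 dB, -90.3°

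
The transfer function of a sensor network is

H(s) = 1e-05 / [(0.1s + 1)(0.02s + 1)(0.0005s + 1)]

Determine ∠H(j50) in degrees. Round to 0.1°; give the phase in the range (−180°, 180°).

At ω = 50 rad/s:
pole (1 + j50·0.1) = 1 + j5 → |·| ≈ 5.099, ∠ ≈ 78.69°
pole (1 + j50·0.02) = 1 + j1 → |·| ≈ 1.4142, ∠ ≈ 45.00°
pole (1 + j50·0.0005) = 1 + j0.025 → |·| ≈ 1.0003, ∠ ≈ 1.43°
∠H = (0°) − (78.69° + 45.00° + 1.43°) = -125.12°

-125.1°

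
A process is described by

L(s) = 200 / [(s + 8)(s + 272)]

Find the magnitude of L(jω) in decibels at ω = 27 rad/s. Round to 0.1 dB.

At s = jω = j27:
pole (s+8): 8 + j27 → |·| = √(8²+27²) = √793 ≈ 28.16, ∠ = arctan(27/8) ≈ 73.50°
pole (s+272): 272 + j27 → |·| = √(272²+27²) = √74713 ≈ 273.34, ∠ = arctan(27/272) ≈ 5.67°
|L| = 200 / 7697.3 ≈ 0.025983
Gain = 20 log₁₀(0.025983) ≈ -31.71 dB

-31.7 dB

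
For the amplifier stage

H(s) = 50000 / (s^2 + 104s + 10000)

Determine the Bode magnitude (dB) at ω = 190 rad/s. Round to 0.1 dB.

At s = jω = j190:
quadratic: (j190)² + 104·j190 + 10000 = -26100 + j19760 → |·| ≈ 32736, ∠ ≈ 142.87°
|H| = 50000 / 32736 ≈ 1.5274
Gain = 20 log₁₀(1.5274) ≈ 3.68 dB

3.7 dB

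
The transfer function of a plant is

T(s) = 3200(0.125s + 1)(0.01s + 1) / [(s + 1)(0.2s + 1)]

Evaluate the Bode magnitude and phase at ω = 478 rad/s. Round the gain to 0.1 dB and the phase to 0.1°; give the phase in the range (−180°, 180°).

26.2 dB, -12.1°

At ω = 478 rad/s:
zero (1 + j478·0.125) = 1 + j59.75 → |·| ≈ 59.758, ∠ ≈ 89.04°
zero (1 + j478·0.01) = 1 + j4.78 → |·| ≈ 4.8835, ∠ ≈ 78.18°
pole (1 + j478·1) = 1 + j478 → |·| ≈ 478, ∠ ≈ 89.88°
pole (1 + j478·0.2) = 1 + j95.6 → |·| ≈ 95.605, ∠ ≈ 89.40°
|T| = 3200 · 59.758 · 4.8835 / (478 · 95.605) ≈ 20.435
Gain = 20 log₁₀(20.435) ≈ 26.21 dB
∠T = (89.04° + 78.18°) − (89.88° + 89.40°) = -12.06°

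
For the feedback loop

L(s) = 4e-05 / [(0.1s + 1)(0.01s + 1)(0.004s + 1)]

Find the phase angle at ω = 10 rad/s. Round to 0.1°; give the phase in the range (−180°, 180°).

At ω = 10 rad/s:
pole (1 + j10·0.1) = 1 + j1 → |·| ≈ 1.4142, ∠ ≈ 45.00°
pole (1 + j10·0.01) = 1 + j0.1 → |·| ≈ 1.005, ∠ ≈ 5.71°
pole (1 + j10·0.004) = 1 + j0.04 → |·| ≈ 1.0008, ∠ ≈ 2.29°
∠L = (0°) − (45.00° + 5.71° + 2.29°) = -53.00°

-53.0°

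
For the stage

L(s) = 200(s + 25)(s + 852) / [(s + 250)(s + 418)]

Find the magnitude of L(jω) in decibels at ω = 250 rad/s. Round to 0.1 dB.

At s = jω = j250:
zero (s+25): 25 + j250 → |·| = √(25²+250²) = √63125 ≈ 251.25, ∠ = arctan(250/25) ≈ 84.29°
zero (s+852): 852 + j250 → |·| = √(852²+250²) = √788404 ≈ 887.92, ∠ = arctan(250/852) ≈ 16.35°
pole (s+250): 250 + j250 → |·| = √(250²+250²) = √125000 ≈ 353.55, ∠ = arctan(250/250) ≈ 45.00°
pole (s+418): 418 + j250 → |·| = √(418²+250²) = √237224 ≈ 487.06, ∠ = arctan(250/418) ≈ 30.88°
|L| = 200 · 2.2309e+05 / 1.722e+05 ≈ 259.11
Gain = 20 log₁₀(259.11) ≈ 48.27 dB

48.3 dB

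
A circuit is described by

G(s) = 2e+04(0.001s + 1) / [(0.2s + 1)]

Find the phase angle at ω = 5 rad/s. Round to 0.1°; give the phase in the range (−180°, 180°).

At ω = 5 rad/s:
zero (1 + j5·0.001) = 1 + j0.005 → |·| ≈ 1, ∠ ≈ 0.29°
pole (1 + j5·0.2) = 1 + j1 → |·| ≈ 1.4142, ∠ ≈ 45.00°
∠G = (0.29°) − (45.00°) = -44.71°

-44.7°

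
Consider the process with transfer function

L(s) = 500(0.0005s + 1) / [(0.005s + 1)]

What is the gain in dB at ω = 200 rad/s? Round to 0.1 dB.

At ω = 200 rad/s:
zero (1 + j200·0.0005) = 1 + j0.1 → |·| ≈ 1.005, ∠ ≈ 5.71°
pole (1 + j200·0.005) = 1 + j1 → |·| ≈ 1.4142, ∠ ≈ 45.00°
|L| = 500 · 1.005 / (1.4142) ≈ 355.32
Gain = 20 log₁₀(355.32) ≈ 51.01 dB

51.0 dB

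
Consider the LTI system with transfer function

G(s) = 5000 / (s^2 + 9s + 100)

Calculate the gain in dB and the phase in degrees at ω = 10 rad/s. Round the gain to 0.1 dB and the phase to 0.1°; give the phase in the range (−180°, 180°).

At s = jω = j10:
quadratic: (j10)² + 9·j10 + 100 = 0 + j90 → |·| ≈ 90, ∠ ≈ 90.00°
|G| = 5000 / 90 ≈ 55.556
Gain = 20 log₁₀(55.556) ≈ 34.89 dB
∠G = 0.00° − 90.00° = -90.00°

34.9 dB, -90.0°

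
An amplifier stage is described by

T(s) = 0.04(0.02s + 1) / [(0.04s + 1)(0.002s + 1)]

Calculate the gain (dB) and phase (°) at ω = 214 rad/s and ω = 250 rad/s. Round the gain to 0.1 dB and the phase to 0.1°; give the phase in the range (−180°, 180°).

At ω = 214 rad/s:
zero (1 + j214·0.02) = 1 + j4.28 → |·| ≈ 4.3953, ∠ ≈ 76.85°
pole (1 + j214·0.04) = 1 + j8.56 → |·| ≈ 8.6182, ∠ ≈ 83.34°
pole (1 + j214·0.002) = 1 + j0.428 → |·| ≈ 1.0877, ∠ ≈ 23.17°
|T| = 0.04 · 4.3953 / (8.6182 · 1.0877) ≈ 0.018755
Gain = 20 log₁₀(0.018755) ≈ -34.54 dB
∠T = (76.85°) − (83.34° + 23.17°) = -29.66°

At ω = 250 rad/s:
zero (1 + j250·0.02) = 1 + j5 → |·| ≈ 5.099, ∠ ≈ 78.69°
pole (1 + j250·0.04) = 1 + j10 → |·| ≈ 10.05, ∠ ≈ 84.29°
pole (1 + j250·0.002) = 1 + j0.5 → |·| ≈ 1.118, ∠ ≈ 26.57°
|T| = 0.04 · 5.099 / (10.05 · 1.118) ≈ 0.018153
Gain = 20 log₁₀(0.018153) ≈ -34.82 dB
∠T = (78.69°) − (84.29° + 26.57°) = -32.17°

ω = 214: -34.5 dB, -29.7°; ω = 250: -34.8 dB, -32.2°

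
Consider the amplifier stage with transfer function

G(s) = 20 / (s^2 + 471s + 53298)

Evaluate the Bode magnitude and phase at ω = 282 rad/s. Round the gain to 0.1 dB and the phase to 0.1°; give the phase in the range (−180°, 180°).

Substitute s = j282:
Numerator: 20 = 20 + j0
Denominator: (j282)^2 + 471(j282) + 53298 = -26226 + j132822
|N| = √(20² + 0²) ≈ 20, ∠N ≈ 0.00°
|D| = √(26226² + 132822²) ≈ 1.3539e+05, ∠D ≈ 101.17°
|G| = 20 / 1.3539e+05 ≈ 0.00014772
Gain = 20 log₁₀(0.00014772) ≈ -76.61 dB
∠G = 0.00° − 101.17° = -101.17°

-76.6 dB, -101.2°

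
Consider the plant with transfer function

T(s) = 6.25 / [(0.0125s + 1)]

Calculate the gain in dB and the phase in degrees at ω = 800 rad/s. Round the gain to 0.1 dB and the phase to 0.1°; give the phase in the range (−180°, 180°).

At ω = 800 rad/s:
pole (1 + j800·0.0125) = 1 + j10 → |·| ≈ 10.05, ∠ ≈ 84.29°
|T| = 6.25 · 1 / (10.05) ≈ 0.62189
Gain = 20 log₁₀(0.62189) ≈ -4.13 dB
∠T = (0°) − (84.29°) = -84.29°

-4.1 dB, -84.3°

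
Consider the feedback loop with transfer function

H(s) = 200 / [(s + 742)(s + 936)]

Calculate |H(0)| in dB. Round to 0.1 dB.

-70.8 dB

H(0) = 200 / (742·936) ≈ 0.00028797
20 log₁₀(0.00028797) ≈ -70.81 dB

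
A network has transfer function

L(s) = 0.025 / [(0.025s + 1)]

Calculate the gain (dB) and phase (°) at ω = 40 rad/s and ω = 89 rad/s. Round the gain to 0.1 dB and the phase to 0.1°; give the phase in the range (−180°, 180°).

ω = 40: -35.1 dB, -45.0°; ω = 89: -39.8 dB, -65.8°

At ω = 40 rad/s:
pole (1 + j40·0.025) = 1 + j1 → |·| ≈ 1.4142, ∠ ≈ 45.00°
|L| = 0.025 · 1 / (1.4142) ≈ 0.017678
Gain = 20 log₁₀(0.017678) ≈ -35.05 dB
∠L = (0°) − (45.00°) = -45.00°

At ω = 89 rad/s:
pole (1 + j89·0.025) = 1 + j2.225 → |·| ≈ 2.4394, ∠ ≈ 65.80°
|L| = 0.025 · 1 / (2.4394) ≈ 0.010248
Gain = 20 log₁₀(0.010248) ≈ -39.79 dB
∠L = (0°) − (65.80°) = -65.80°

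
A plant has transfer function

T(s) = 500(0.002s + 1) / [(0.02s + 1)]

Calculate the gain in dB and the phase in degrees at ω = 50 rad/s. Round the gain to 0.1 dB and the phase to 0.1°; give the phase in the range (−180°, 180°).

51.0 dB, -39.3°

At ω = 50 rad/s:
zero (1 + j50·0.002) = 1 + j0.1 → |·| ≈ 1.005, ∠ ≈ 5.71°
pole (1 + j50·0.02) = 1 + j1 → |·| ≈ 1.4142, ∠ ≈ 45.00°
|T| = 500 · 1.005 / (1.4142) ≈ 355.32
Gain = 20 log₁₀(355.32) ≈ 51.01 dB
∠T = (5.71°) − (45.00°) = -39.29°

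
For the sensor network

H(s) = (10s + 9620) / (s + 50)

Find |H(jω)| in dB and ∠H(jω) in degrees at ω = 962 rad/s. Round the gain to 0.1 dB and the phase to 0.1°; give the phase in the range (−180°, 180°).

23.0 dB, -42.0°

Substitute s = j962:
Numerator: 10(j962) + 9620 = 9620 + j9620
Denominator: (j962) + 50 = 50 + j962
|N| = √(9620² + 9620²) ≈ 13605, ∠N ≈ 45.00°
|D| = √(50² + 962²) ≈ 963.3, ∠D ≈ 87.02°
|H| = 13605 / 963.3 ≈ 14.123
Gain = 20 log₁₀(14.123) ≈ 23.00 dB
∠H = 45.00° − 87.02° = -42.02°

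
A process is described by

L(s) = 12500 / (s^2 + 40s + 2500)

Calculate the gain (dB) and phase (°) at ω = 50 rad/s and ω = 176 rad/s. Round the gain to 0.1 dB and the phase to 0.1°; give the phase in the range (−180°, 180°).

ω = 50: 15.9 dB, -90.0°; ω = 176: -7.4 dB, -166.1°

At s = jω = j50:
quadratic: (j50)² + 40·j50 + 2500 = 0 + j2000 → |·| ≈ 2000, ∠ ≈ 90.00°
|L| = 12500 / 2000 ≈ 6.25
Gain = 20 log₁₀(6.25) ≈ 15.92 dB
∠L = 0.00° − 90.00° = -90.00°

At s = jω = j176:
quadratic: (j176)² + 40·j176 + 2500 = -28476 + j7040 → |·| ≈ 29333, ∠ ≈ 166.11°
|L| = 12500 / 29333 ≈ 0.42614
Gain = 20 log₁₀(0.42614) ≈ -7.41 dB
∠L = 0.00° − 166.11° = -166.11°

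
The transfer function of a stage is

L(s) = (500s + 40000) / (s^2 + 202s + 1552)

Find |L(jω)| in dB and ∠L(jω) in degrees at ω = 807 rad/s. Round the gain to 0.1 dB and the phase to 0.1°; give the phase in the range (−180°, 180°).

-4.4 dB, -81.6°

Substitute s = j807:
Numerator: 500(j807) + 40000 = 40000 + j403500
Denominator: (j807)^2 + 202(j807) + 1552 = -649697 + j163014
|N| = √(40000² + 403500²) ≈ 4.0548e+05, ∠N ≈ 84.34°
|D| = √(649697² + 163014²) ≈ 6.6984e+05, ∠D ≈ 165.91°
|L| = 4.0548e+05 / 6.6984e+05 ≈ 0.60534
Gain = 20 log₁₀(0.60534) ≈ -4.36 dB
∠L = 84.34° − 165.91° = -81.57°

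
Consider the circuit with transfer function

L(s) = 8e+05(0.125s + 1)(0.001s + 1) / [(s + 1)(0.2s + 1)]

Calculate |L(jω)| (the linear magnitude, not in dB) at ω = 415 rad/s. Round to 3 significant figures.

At ω = 415 rad/s:
zero (1 + j415·0.125) = 1 + j51.875 → |·| ≈ 51.885, ∠ ≈ 88.90°
zero (1 + j415·0.001) = 1 + j0.415 → |·| ≈ 1.0827, ∠ ≈ 22.54°
pole (1 + j415·1) = 1 + j415 → |·| ≈ 415, ∠ ≈ 89.86°
pole (1 + j415·0.2) = 1 + j83 → |·| ≈ 83.006, ∠ ≈ 89.31°
|L| = 8e+05 · 51.885 · 1.0827 / (415 · 83.006) ≈ 1304.6

1.30e+03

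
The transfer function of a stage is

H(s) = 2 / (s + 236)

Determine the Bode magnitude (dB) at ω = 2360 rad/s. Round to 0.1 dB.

At s = jω = j2360:
pole (s+236): 236 + j2360 → |·| = √(236²+2360²) = √5625296 ≈ 2371.8, ∠ = arctan(2360/236) ≈ 84.29°
|H| = 2 / 2371.8 ≈ 0.00084324
Gain = 20 log₁₀(0.00084324) ≈ -61.48 dB

-61.5 dB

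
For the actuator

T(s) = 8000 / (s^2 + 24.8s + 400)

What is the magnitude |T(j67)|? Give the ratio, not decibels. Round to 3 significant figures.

At s = jω = j67:
quadratic: (j67)² + 24.8·j67 + 400 = -4089 + j1661.6 → |·| ≈ 4413.7, ∠ ≈ 157.89°
|T| = 8000 / 4413.7 ≈ 1.8125

1.81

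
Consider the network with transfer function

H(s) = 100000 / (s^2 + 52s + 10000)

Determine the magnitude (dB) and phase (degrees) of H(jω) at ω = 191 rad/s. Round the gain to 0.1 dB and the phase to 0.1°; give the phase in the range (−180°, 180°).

11.0 dB, -159.4°

At s = jω = j191:
quadratic: (j191)² + 52·j191 + 10000 = -26481 + j9932 → |·| ≈ 28282, ∠ ≈ 159.44°
|H| = 100000 / 28282 ≈ 3.5358
Gain = 20 log₁₀(3.5358) ≈ 10.97 dB
∠H = 0.00° − 159.44° = -159.44°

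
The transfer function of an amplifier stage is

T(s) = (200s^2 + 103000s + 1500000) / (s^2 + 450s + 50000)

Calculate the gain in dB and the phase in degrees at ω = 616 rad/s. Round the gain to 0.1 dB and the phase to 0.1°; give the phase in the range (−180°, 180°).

Substitute s = j616:
Numerator: 200(j616)^2 + 103000(j616) + 1500000 = -74391200 + j63448000
Denominator: (j616)^2 + 450(j616) + 50000 = -329456 + j277200
|N| = √(74391200² + 63448000²) ≈ 9.7774e+07, ∠N ≈ 139.54°
|D| = √(329456² + 277200²) ≈ 4.3056e+05, ∠D ≈ 139.92°
|T| = 9.7774e+07 / 4.3056e+05 ≈ 227.09
Gain = 20 log₁₀(227.09) ≈ 47.12 dB
∠T = 139.54° − 139.92° = -0.38°

47.1 dB, -0.4°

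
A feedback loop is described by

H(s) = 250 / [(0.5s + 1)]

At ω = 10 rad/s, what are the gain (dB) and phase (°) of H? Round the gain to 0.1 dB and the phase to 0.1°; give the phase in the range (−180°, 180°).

33.8 dB, -78.7°

At ω = 10 rad/s:
pole (1 + j10·0.5) = 1 + j5 → |·| ≈ 5.099, ∠ ≈ 78.69°
|H| = 250 · 1 / (5.099) ≈ 49.029
Gain = 20 log₁₀(49.029) ≈ 33.81 dB
∠H = (0°) − (78.69°) = -78.69°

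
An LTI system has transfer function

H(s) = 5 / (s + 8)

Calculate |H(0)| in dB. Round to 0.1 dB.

-4.1 dB

H(0) = 5 / 8 = 0.625
20 log₁₀(0.625) ≈ -4.08 dB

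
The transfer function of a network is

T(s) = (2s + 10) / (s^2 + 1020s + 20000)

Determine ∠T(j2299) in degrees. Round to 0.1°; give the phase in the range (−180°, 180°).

-66.1°

Substitute s = j2299:
Numerator: 2(j2299) + 10 = 10 + j4598
Denominator: (j2299)^2 + 1020(j2299) + 20000 = -5265401 + j2344980
|N| = √(10² + 4598²) ≈ 4598, ∠N ≈ 89.88°
|D| = √(5265401² + 2344980²) ≈ 5.764e+06, ∠D ≈ 155.99°
∠T = 89.88° − 155.99° = -66.11°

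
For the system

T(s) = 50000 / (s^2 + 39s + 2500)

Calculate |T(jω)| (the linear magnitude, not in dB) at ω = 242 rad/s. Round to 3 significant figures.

0.879

At s = jω = j242:
quadratic: (j242)² + 39·j242 + 2500 = -56064 + j9438 → |·| ≈ 56853, ∠ ≈ 170.44°
|T| = 50000 / 56853 ≈ 0.87946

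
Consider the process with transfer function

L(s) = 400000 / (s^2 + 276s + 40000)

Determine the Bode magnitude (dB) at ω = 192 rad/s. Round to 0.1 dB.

At s = jω = j192:
quadratic: (j192)² + 276·j192 + 40000 = 3136 + j52992 → |·| ≈ 53085, ∠ ≈ 86.61°
|L| = 400000 / 53085 ≈ 7.5351
Gain = 20 log₁₀(7.5351) ≈ 17.54 dB

17.5 dB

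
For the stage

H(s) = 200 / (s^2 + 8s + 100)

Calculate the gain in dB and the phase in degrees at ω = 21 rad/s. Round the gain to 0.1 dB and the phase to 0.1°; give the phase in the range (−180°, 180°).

-5.6 dB, -153.8°

At s = jω = j21:
quadratic: (j21)² + 8·j21 + 100 = -341 + j168 → |·| ≈ 380.14, ∠ ≈ 153.77°
|H| = 200 / 380.14 ≈ 0.52612
Gain = 20 log₁₀(0.52612) ≈ -5.58 dB
∠H = 0.00° − 153.77° = -153.77°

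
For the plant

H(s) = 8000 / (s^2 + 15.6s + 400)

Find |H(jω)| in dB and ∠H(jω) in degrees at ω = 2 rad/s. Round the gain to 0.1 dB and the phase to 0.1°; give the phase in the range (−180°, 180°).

26.1 dB, -4.5°

At s = jω = j2:
quadratic: (j2)² + 15.6·j2 + 400 = 396 + j31.2 → |·| ≈ 397.23, ∠ ≈ 4.50°
|H| = 8000 / 397.23 ≈ 20.139
Gain = 20 log₁₀(20.139) ≈ 26.08 dB
∠H = 0.00° − 4.50° = -4.50°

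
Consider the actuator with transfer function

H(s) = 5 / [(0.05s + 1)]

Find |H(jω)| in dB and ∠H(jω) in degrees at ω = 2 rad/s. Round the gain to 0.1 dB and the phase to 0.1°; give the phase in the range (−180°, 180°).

13.9 dB, -5.7°

At ω = 2 rad/s:
pole (1 + j2·0.05) = 1 + j0.1 → |·| ≈ 1.005, ∠ ≈ 5.71°
|H| = 5 · 1 / (1.005) ≈ 4.9751
Gain = 20 log₁₀(4.9751) ≈ 13.94 dB
∠H = (0°) − (5.71°) = -5.71°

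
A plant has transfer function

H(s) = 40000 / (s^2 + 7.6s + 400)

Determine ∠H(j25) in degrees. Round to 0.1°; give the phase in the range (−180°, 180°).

-139.8°

At s = jω = j25:
quadratic: (j25)² + 7.6·j25 + 400 = -225 + j190 → |·| ≈ 294.49, ∠ ≈ 139.82°
∠H = 0.00° − 139.82° = -139.82°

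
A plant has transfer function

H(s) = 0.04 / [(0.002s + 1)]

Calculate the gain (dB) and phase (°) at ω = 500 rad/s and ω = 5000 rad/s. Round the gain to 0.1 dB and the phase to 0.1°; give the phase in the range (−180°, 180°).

ω = 500: -31.0 dB, -45.0°; ω = 5000: -48.0 dB, -84.3°

At ω = 500 rad/s:
pole (1 + j500·0.002) = 1 + j1 → |·| ≈ 1.4142, ∠ ≈ 45.00°
|H| = 0.04 · 1 / (1.4142) ≈ 0.028285
Gain = 20 log₁₀(0.028285) ≈ -30.97 dB
∠H = (0°) − (45.00°) = -45.00°

At ω = 5000 rad/s:
pole (1 + j5000·0.002) = 1 + j10 → |·| ≈ 10.05, ∠ ≈ 84.29°
|H| = 0.04 · 1 / (10.05) ≈ 0.0039801
Gain = 20 log₁₀(0.0039801) ≈ -48.00 dB
∠H = (0°) − (84.29°) = -84.29°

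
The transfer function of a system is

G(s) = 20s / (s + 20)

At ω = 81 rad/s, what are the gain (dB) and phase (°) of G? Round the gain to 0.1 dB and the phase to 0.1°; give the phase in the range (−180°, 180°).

At s = jω = j81:
zero at origin: s = j81 → |·| = 81, ∠ = 90.00°
pole (s+20): 20 + j81 → |·| = √(20²+81²) = √6961 ≈ 83.433, ∠ = arctan(81/20) ≈ 76.13°
|G| = 20 · 81 / 83.433 ≈ 19.417
Gain = 20 log₁₀(19.417) ≈ 25.76 dB
∠G = 90.00° − 76.13° = 13.87°

25.8 dB, 13.9°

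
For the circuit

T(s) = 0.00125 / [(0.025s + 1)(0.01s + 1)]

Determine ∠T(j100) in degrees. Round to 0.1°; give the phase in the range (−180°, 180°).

-113.2°

At ω = 100 rad/s:
pole (1 + j100·0.025) = 1 + j2.5 → |·| ≈ 2.6926, ∠ ≈ 68.20°
pole (1 + j100·0.01) = 1 + j1 → |·| ≈ 1.4142, ∠ ≈ 45.00°
∠T = (0°) − (68.20° + 45.00°) = -113.20°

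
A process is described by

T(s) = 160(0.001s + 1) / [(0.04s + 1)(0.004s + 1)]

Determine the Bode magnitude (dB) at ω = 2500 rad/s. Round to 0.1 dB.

-7.4 dB

At ω = 2500 rad/s:
zero (1 + j2500·0.001) = 1 + j2.5 → |·| ≈ 2.6926, ∠ ≈ 68.20°
pole (1 + j2500·0.04) = 1 + j100 → |·| ≈ 100, ∠ ≈ 89.43°
pole (1 + j2500·0.004) = 1 + j10 → |·| ≈ 10.05, ∠ ≈ 84.29°
|T| = 160 · 2.6926 / (100 · 10.05) ≈ 0.42867
Gain = 20 log₁₀(0.42867) ≈ -7.36 dB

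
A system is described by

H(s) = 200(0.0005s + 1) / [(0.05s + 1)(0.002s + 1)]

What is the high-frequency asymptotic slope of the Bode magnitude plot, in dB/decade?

Each pole contributes −20 dB/decade at high frequency; each zero contributes +20 dB/decade.
Net: 1 zero(s) − 2 pole(s) → -20 dB/decade.

-20 dB/decade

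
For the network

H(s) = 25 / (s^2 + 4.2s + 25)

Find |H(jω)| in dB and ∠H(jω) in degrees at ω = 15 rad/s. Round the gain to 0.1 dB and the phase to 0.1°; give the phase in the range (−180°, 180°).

At s = jω = j15:
quadratic: (j15)² + 4.2·j15 + 25 = -200 + j63 → |·| ≈ 209.69, ∠ ≈ 162.52°
|H| = 25 / 209.69 ≈ 0.11922
Gain = 20 log₁₀(0.11922) ≈ -18.47 dB
∠H = 0.00° − 162.52° = -162.52°

-18.5 dB, -162.5°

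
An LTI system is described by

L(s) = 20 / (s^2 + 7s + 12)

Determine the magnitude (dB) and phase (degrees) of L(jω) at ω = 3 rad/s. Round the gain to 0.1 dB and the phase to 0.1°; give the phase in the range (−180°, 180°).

-0.5 dB, -81.9°

Substitute s = j3:
Numerator: 20 = 20 + j0
Denominator: (j3)^2 + 7(j3) + 12 = 3 + j21
|N| = √(20² + 0²) ≈ 20, ∠N ≈ 0.00°
|D| = √(3² + 21²) ≈ 21.213, ∠D ≈ 81.87°
|L| = 20 / 21.213 ≈ 0.94282
Gain = 20 log₁₀(0.94282) ≈ -0.51 dB
∠L = 0.00° − 81.87° = -81.87°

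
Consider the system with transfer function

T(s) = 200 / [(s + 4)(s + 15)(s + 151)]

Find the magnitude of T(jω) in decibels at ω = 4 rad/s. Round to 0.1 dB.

At s = jω = j4:
pole (s+4): 4 + j4 → |·| = √(4²+4²) = √32 ≈ 5.6569, ∠ = arctan(4/4) ≈ 45.00°
pole (s+15): 15 + j4 → |·| = √(15²+4²) = √241 ≈ 15.524, ∠ = arctan(4/15) ≈ 14.93°
pole (s+151): 151 + j4 → |·| = √(151²+4²) = √22817 ≈ 151.05, ∠ = arctan(4/151) ≈ 1.52°
|T| = 200 / 13265 ≈ 0.015077
Gain = 20 log₁₀(0.015077) ≈ -36.43 dB

-36.4 dB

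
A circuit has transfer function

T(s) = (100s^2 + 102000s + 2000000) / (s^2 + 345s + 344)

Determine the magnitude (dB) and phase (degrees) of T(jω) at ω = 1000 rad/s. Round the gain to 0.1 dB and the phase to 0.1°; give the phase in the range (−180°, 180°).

Substitute s = j1000:
Numerator: 100(j1000)^2 + 102000(j1000) + 2000000 = -98000000 + j102000000
Denominator: (j1000)^2 + 345(j1000) + 344 = -999656 + j345000
|N| = √(98000000² + 102000000²) ≈ 1.4145e+08, ∠N ≈ 133.85°
|D| = √(999656² + 345000²) ≈ 1.0575e+06, ∠D ≈ 160.96°
|T| = 1.4145e+08 / 1.0575e+06 ≈ 133.76
Gain = 20 log₁₀(133.76) ≈ 42.53 dB
∠T = 133.85° − 160.96° = -27.11°

42.5 dB, -27.1°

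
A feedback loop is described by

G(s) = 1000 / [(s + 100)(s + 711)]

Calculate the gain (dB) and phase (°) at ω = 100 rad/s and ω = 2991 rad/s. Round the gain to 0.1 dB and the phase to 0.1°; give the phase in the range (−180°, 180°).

At s = jω = j100:
pole (s+100): 100 + j100 → |·| = √(100²+100²) = √20000 ≈ 141.42, ∠ = arctan(100/100) ≈ 45.00°
pole (s+711): 711 + j100 → |·| = √(711²+100²) = √515521 ≈ 718, ∠ = arctan(100/711) ≈ 8.01°
|G| = 1000 / 1.0154e+05 ≈ 0.0098483
Gain = 20 log₁₀(0.0098483) ≈ -40.13 dB
∠G = 0.00° − 53.01° = -53.01°

At s = jω = j2991:
pole (s+100): 100 + j2991 → |·| = √(100²+2991²) = √8956081 ≈ 2992.7, ∠ = arctan(2991/100) ≈ 88.09°
pole (s+711): 711 + j2991 → |·| = √(711²+2991²) = √9451602 ≈ 3074.3, ∠ = arctan(2991/711) ≈ 76.63°
|G| = 1000 / 9.2005e+06 ≈ 0.00010869
Gain = 20 log₁₀(0.00010869) ≈ -79.28 dB
∠G = 0.00° − 164.72° = -164.72°

ω = 100: -40.1 dB, -53.0°; ω = 2991: -79.3 dB, -164.7°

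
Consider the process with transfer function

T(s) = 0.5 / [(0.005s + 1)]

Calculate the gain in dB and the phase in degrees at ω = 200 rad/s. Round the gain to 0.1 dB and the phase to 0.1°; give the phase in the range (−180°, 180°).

At ω = 200 rad/s:
pole (1 + j200·0.005) = 1 + j1 → |·| ≈ 1.4142, ∠ ≈ 45.00°
|T| = 0.5 · 1 / (1.4142) ≈ 0.35356
Gain = 20 log₁₀(0.35356) ≈ -9.03 dB
∠T = (0°) − (45.00°) = -45.00°

-9.0 dB, -45.0°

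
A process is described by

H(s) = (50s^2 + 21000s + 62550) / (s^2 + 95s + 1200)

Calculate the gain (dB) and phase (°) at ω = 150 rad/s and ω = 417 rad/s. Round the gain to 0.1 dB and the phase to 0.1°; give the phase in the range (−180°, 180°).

ω = 150: 42.3 dB, -37.6°; ω = 417: 36.8 dB, -32.5°

Substitute s = j150:
Numerator: 50(j150)^2 + 21000(j150) + 62550 = -1062450 + j3150000
Denominator: (j150)^2 + 95(j150) + 1200 = -21300 + j14250
|N| = √(1062450² + 3150000²) ≈ 3.3243e+06, ∠N ≈ 108.64°
|D| = √(21300² + 14250²) ≈ 25627, ∠D ≈ 146.22°
|H| = 3.3243e+06 / 25627 ≈ 129.72
Gain = 20 log₁₀(129.72) ≈ 42.26 dB
∠H = 108.64° − 146.22° = -37.58°

Substitute s = j417:
Numerator: 50(j417)^2 + 21000(j417) + 62550 = -8631900 + j8757000
Denominator: (j417)^2 + 95(j417) + 1200 = -172689 + j39615
|N| = √(8631900² + 8757000²) ≈ 1.2296e+07, ∠N ≈ 134.59°
|D| = √(172689² + 39615²) ≈ 1.7717e+05, ∠D ≈ 167.08°
|H| = 1.2296e+07 / 1.7717e+05 ≈ 69.402
Gain = 20 log₁₀(69.402) ≈ 36.83 dB
∠H = 134.59° − 167.08° = -32.49°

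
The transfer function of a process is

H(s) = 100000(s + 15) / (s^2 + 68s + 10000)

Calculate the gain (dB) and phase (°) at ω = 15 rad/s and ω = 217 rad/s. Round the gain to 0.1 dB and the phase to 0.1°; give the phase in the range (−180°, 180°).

At s = jω = j15:
zero (s+15): 15 + j15 → |·| = √(15²+15²) = √450 ≈ 21.213, ∠ = arctan(15/15) ≈ 45.00°
quadratic: (j15)² + 68·j15 + 10000 = 9775 + j1020 → |·| ≈ 9828.1, ∠ ≈ 5.96°
|H| = 100000 · 21.213 / 9828.1 ≈ 215.84
Gain = 20 log₁₀(215.84) ≈ 46.68 dB
∠H = 45.00° − 5.96° = 39.04°

At s = jω = j217:
zero (s+15): 15 + j217 → |·| = √(15²+217²) = √47314 ≈ 217.52, ∠ = arctan(217/15) ≈ 86.05°
quadratic: (j217)² + 68·j217 + 10000 = -37089 + j14756 → |·| ≈ 39917, ∠ ≈ 158.30°
|H| = 100000 · 217.52 / 39917 ≈ 544.93
Gain = 20 log₁₀(544.93) ≈ 54.73 dB
∠H = 86.05° − 158.30° = -72.25°

ω = 15: 46.7 dB, 39.0°; ω = 217: 54.7 dB, -72.3°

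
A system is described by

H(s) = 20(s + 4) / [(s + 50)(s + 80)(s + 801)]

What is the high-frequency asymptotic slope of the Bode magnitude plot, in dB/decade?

-40 dB/decade

Each pole contributes −20 dB/decade at high frequency; each zero contributes +20 dB/decade.
Net: 1 zero(s) − 3 pole(s) → -40 dB/decade.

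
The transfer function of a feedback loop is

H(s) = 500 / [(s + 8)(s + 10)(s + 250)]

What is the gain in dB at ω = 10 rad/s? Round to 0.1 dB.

At s = jω = j10:
pole (s+8): 8 + j10 → |·| = √(8²+10²) = √164 ≈ 12.806, ∠ = arctan(10/8) ≈ 51.34°
pole (s+10): 10 + j10 → |·| = √(10²+10²) = √200 ≈ 14.142, ∠ = arctan(10/10) ≈ 45.00°
pole (s+250): 250 + j10 → |·| = √(250²+10²) = √62600 ≈ 250.2, ∠ = arctan(10/250) ≈ 2.29°
|H| = 500 / 45312 ≈ 0.011035
Gain = 20 log₁₀(0.011035) ≈ -39.14 dB

-39.1 dB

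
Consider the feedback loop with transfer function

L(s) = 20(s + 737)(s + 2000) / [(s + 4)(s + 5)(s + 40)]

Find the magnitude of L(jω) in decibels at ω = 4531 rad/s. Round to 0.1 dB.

-46.2 dB

At s = jω = j4531:
zero (s+737): 737 + j4531 → |·| = √(737²+4531²) = √21073130 ≈ 4590.5, ∠ = arctan(4531/737) ≈ 80.76°
zero (s+2000): 2000 + j4531 → |·| = √(2000²+4531²) = √24529961 ≈ 4952.8, ∠ = arctan(4531/2000) ≈ 66.18°
pole (s+4): 4 + j4531 → |·| = √(4²+4531²) = √20529977 ≈ 4531, ∠ = arctan(4531/4) ≈ 89.95°
pole (s+5): 5 + j4531 → |·| = √(5²+4531²) = √20529986 ≈ 4531, ∠ = arctan(4531/5) ≈ 89.94°
pole (s+40): 40 + j4531 → |·| = √(40²+4531²) = √20531561 ≈ 4531.2, ∠ = arctan(4531/40) ≈ 89.49°
|L| = 20 · 2.2736e+07 / 9.3025e+10 ≈ 0.0048881
Gain = 20 log₁₀(0.0048881) ≈ -46.22 dB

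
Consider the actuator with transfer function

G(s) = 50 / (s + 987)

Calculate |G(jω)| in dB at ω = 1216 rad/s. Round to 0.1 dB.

-29.9 dB

Substitute s = j1216:
Numerator: 50 = 50 + j0
Denominator: (j1216) + 987 = 987 + j1216
|N| = √(50² + 0²) ≈ 50, ∠N ≈ 0.00°
|D| = √(987² + 1216²) ≈ 1566.1, ∠D ≈ 50.93°
|G| = 50 / 1566.1 ≈ 0.031926
Gain = 20 log₁₀(0.031926) ≈ -29.92 dB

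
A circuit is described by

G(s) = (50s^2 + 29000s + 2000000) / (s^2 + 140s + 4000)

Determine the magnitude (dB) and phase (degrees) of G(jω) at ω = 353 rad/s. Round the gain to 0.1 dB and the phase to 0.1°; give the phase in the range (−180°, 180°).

Substitute s = j353:
Numerator: 50(j353)^2 + 29000(j353) + 2000000 = -4230450 + j10237000
Denominator: (j353)^2 + 140(j353) + 4000 = -120609 + j49420
|N| = √(4230450² + 10237000²) ≈ 1.1077e+07, ∠N ≈ 112.45°
|D| = √(120609² + 49420²) ≈ 1.3034e+05, ∠D ≈ 157.72°
|G| = 1.1077e+07 / 1.3034e+05 ≈ 84.985
Gain = 20 log₁₀(84.985) ≈ 38.59 dB
∠G = 112.45° − 157.72° = -45.27°

38.6 dB, -45.3°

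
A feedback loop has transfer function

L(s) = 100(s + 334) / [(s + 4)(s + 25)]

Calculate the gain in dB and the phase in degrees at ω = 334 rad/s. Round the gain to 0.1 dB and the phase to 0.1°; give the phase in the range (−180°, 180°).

-7.5 dB, -130.0°

At s = jω = j334:
zero (s+334): 334 + j334 → |·| = √(334²+334²) = √223112 ≈ 472.35, ∠ = arctan(334/334) ≈ 45.00°
pole (s+4): 4 + j334 → |·| = √(4²+334²) = √111572 ≈ 334.02, ∠ = arctan(334/4) ≈ 89.31°
pole (s+25): 25 + j334 → |·| = √(25²+334²) = √112181 ≈ 334.93, ∠ = arctan(334/25) ≈ 85.72°
|L| = 100 · 472.35 / 1.1187e+05 ≈ 0.42223
Gain = 20 log₁₀(0.42223) ≈ -7.49 dB
∠L = 45.00° − 175.03° = -130.03°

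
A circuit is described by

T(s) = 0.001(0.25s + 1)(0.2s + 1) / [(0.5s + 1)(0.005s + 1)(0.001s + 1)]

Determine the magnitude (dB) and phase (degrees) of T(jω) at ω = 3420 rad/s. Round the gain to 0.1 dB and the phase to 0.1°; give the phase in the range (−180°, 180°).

-45.0 dB, -70.5°

At ω = 3420 rad/s:
zero (1 + j3420·0.25) = 1 + j855 → |·| ≈ 855, ∠ ≈ 89.93°
zero (1 + j3420·0.2) = 1 + j684 → |·| ≈ 684, ∠ ≈ 89.92°
pole (1 + j3420·0.5) = 1 + j1710 → |·| ≈ 1710, ∠ ≈ 89.97°
pole (1 + j3420·0.005) = 1 + j17.1 → |·| ≈ 17.129, ∠ ≈ 86.65°
pole (1 + j3420·0.001) = 1 + j3.42 → |·| ≈ 3.5632, ∠ ≈ 73.70°
|T| = 0.001 · 855 · 684 / (1710 · 17.129 · 3.5632) ≈ 0.0056034
Gain = 20 log₁₀(0.0056034) ≈ -45.03 dB
∠T = (89.93° + 89.92°) − (89.97° + 86.65° + 73.70°) = -70.47°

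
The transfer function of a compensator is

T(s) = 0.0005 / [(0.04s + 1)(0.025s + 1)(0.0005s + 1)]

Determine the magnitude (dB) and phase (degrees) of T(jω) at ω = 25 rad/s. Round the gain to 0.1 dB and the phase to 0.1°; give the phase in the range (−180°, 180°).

At ω = 25 rad/s:
pole (1 + j25·0.04) = 1 + j1 → |·| ≈ 1.4142, ∠ ≈ 45.00°
pole (1 + j25·0.025) = 1 + j0.625 → |·| ≈ 1.1792, ∠ ≈ 32.01°
pole (1 + j25·0.0005) = 1 + j0.0125 → |·| ≈ 1.0001, ∠ ≈ 0.72°
|T| = 0.0005 · 1 / (1.4142 · 1.1792 · 1.0001) ≈ 0.0002998
Gain = 20 log₁₀(0.0002998) ≈ -70.46 dB
∠T = (0°) − (45.00° + 32.01° + 0.72°) = -77.73°

-70.5 dB, -77.7°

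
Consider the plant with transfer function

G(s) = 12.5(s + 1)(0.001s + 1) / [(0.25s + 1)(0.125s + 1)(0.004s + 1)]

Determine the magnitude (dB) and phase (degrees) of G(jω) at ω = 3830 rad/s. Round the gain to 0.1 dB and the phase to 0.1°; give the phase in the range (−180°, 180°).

-31.4 dB, -100.7°

At ω = 3830 rad/s:
zero (1 + j3830·1) = 1 + j3830 → |·| ≈ 3830, ∠ ≈ 89.99°
zero (1 + j3830·0.001) = 1 + j3.83 → |·| ≈ 3.9584, ∠ ≈ 75.37°
pole (1 + j3830·0.25) = 1 + j957.5 → |·| ≈ 957.5, ∠ ≈ 89.94°
pole (1 + j3830·0.125) = 1 + j478.75 → |·| ≈ 478.75, ∠ ≈ 89.88°
pole (1 + j3830·0.004) = 1 + j15.32 → |·| ≈ 15.353, ∠ ≈ 86.27°
|G| = 12.5 · 3830 · 3.9584 / (957.5 · 478.75 · 15.353) ≈ 0.026927
Gain = 20 log₁₀(0.026927) ≈ -31.40 dB
∠G = (89.99° + 75.37°) − (89.94° + 89.88° + 86.27°) = -100.73°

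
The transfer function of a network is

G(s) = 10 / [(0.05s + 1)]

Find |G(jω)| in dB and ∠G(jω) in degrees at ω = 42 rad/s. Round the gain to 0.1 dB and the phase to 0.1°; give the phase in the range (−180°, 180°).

At ω = 42 rad/s:
pole (1 + j42·0.05) = 1 + j2.1 → |·| ≈ 2.3259, ∠ ≈ 64.54°
|G| = 10 · 1 / (2.3259) ≈ 4.2994
Gain = 20 log₁₀(4.2994) ≈ 12.67 dB
∠G = (0°) − (64.54°) = -64.54°

12.7 dB, -64.5°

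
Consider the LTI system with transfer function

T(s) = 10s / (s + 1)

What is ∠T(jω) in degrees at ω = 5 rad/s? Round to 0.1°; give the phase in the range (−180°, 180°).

At s = jω = j5:
zero at origin: s = j5 → |·| = 5, ∠ = 90.00°
pole (s+1): 1 + j5 → |·| = √(1²+5²) = √26 ≈ 5.099, ∠ = arctan(5/1) ≈ 78.69°
∠T = 90.00° − 78.69° = 11.31°

11.3°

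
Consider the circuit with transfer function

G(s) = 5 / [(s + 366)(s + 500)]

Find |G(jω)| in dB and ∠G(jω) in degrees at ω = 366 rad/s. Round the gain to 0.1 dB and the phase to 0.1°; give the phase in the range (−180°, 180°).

At s = jω = j366:
pole (s+366): 366 + j366 → |·| = √(366²+366²) = √267912 ≈ 517.6, ∠ = arctan(366/366) ≈ 45.00°
pole (s+500): 500 + j366 → |·| = √(500²+366²) = √383956 ≈ 619.64, ∠ = arctan(366/500) ≈ 36.20°
|G| = 5 / 3.2073e+05 ≈ 1.5589e-05
Gain = 20 log₁₀(1.5589e-05) ≈ -96.14 dB
∠G = 0.00° − 81.20° = -81.20°

-96.1 dB, -81.2°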